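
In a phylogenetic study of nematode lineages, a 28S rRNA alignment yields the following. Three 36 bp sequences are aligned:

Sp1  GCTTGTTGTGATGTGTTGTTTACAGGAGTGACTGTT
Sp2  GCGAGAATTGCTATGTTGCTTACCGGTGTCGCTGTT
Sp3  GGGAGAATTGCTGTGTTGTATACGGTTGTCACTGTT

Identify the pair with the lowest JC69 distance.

Sp1–Sp2: 12/36 differ, p = 0.333, d = 0.441.
Sp1–Sp3: 12/36 differ, p = 0.333, d = 0.441.
Sp2–Sp3: 7/36 differ, p = 0.194, d = 0.225.
The smallest distance is between Sp2 and Sp3.

Sp2 and Sp3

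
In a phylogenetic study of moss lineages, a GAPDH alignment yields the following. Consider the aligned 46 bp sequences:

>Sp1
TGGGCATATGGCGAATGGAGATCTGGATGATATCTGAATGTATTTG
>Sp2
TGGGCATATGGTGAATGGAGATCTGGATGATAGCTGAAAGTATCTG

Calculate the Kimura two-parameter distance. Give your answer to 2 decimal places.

0.09

Of 46 sites, 2 differences are transitions and 2 are transversions, so P = 2/46 ≈ 0.043478 and Q = 2/46 ≈ 0.043478.
Under the Kimura two-parameter model, d = −½ ln(1 − 2P − Q) − ¼ ln(1 − 2Q).
1 − 2P − Q = 0.869566, giving −½ ln(0.869566) = 0.069881.
1 − 2Q = 0.913044, giving −¼ ln(0.913044) = 0.022743.
d = 0.069881 + 0.022743 = 0.092624.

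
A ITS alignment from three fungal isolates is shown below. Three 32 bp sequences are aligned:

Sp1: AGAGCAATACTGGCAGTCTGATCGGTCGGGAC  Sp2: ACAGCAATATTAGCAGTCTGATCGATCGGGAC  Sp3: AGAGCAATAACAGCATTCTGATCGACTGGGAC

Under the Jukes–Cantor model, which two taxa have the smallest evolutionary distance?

Sp1 and Sp2

Sp1–Sp2: 4/32 differ, p = 0.125, d = 0.137.
Sp1–Sp3: 7/32 differ, p = 0.219, d = 0.259.
Sp2–Sp3: 6/32 differ, p = 0.188, d = 0.216.
The smallest distance is between Sp1 and Sp2.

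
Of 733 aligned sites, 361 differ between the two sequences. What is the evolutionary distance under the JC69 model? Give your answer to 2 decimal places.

0.80

p = 361/733 ≈ 0.492497.
d = −(3/4) ln(1 − 4p/3) = −0.75 ln(1 − 0.656663) = −0.75 ln(0.343337)
  = −0.75 × (-1.069043) = 0.801782 substitutions/site.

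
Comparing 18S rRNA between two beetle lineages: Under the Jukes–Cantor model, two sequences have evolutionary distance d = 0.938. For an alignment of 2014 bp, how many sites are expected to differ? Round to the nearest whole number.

Invert JC69: p = (3/4)(1 − e^(−4d/3)) = 0.75 × (1 − e^(-1.250667)) = 0.75 × (1 − 0.286314) = 0.535265.
Expected differing sites = pL ≈ 0.535265 × 2014 = 1078.02371 ≈ 1078.

1078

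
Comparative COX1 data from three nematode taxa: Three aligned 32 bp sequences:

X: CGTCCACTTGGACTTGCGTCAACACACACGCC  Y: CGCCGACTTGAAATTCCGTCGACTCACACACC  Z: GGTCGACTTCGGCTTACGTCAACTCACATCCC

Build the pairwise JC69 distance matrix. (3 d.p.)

d(X,Y) = 0.304, d(X,Z) = 0.304, d(Y,Z) = 0.404

X–Y: 8/32 sites differ → p = 0.25, d = −0.75 ln(1 − 0.333333) = 0.304098 ≈ 0.304.
X–Z: 8/32 sites differ → p = 0.25, d = −0.75 ln(1 − 0.333333) = 0.304098 ≈ 0.304.
Y–Z: 10/32 sites differ → p = 0.3125, d = −0.75 ln(1 − 0.416667) = 0.404248 ≈ 0.404.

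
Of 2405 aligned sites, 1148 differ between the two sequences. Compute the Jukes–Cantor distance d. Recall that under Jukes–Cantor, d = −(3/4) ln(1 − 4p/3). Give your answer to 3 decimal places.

p = 1148/2405 ≈ 0.477339.
d = −(3/4) ln(1 − 4p/3) = −0.75 ln(1 − 0.636452) = −0.75 ln(0.363548)
  = −0.75 × (-1.011844) = 0.758883 substitutions/site.

0.759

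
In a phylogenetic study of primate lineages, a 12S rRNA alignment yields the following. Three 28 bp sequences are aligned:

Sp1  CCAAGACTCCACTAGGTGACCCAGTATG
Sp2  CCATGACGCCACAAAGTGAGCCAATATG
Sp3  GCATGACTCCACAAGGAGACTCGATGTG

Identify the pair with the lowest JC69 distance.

Sp1 and Sp2

Sp1–Sp2: 6/28 differ, p = 0.214, d = 0.252.
Sp1–Sp3: 8/28 differ, p = 0.286, d = 0.360.
Sp2–Sp3: 8/28 differ, p = 0.286, d = 0.360.
The smallest distance is between Sp1 and Sp2.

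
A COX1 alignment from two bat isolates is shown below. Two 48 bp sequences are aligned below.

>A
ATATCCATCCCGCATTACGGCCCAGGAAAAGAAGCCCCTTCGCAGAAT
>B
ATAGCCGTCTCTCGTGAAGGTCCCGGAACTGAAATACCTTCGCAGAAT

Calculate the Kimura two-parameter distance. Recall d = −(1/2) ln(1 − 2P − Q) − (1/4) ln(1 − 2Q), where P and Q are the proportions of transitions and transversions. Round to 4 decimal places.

Of 48 sites, 6 differences are transitions and 8 are transversions, so P = 6/48 = 0.125 and Q = 8/48 ≈ 0.166667.
Under the Kimura two-parameter model, d = −½ ln(1 − 2P − Q) − ¼ ln(1 − 2Q).
1 − 2P − Q = 0.583333, giving −½ ln(0.583333) = 0.269499.
1 − 2Q = 0.666666, giving −¼ ln(0.666666) = 0.101367.
d = 0.269499 + 0.101367 = 0.370866.

0.3709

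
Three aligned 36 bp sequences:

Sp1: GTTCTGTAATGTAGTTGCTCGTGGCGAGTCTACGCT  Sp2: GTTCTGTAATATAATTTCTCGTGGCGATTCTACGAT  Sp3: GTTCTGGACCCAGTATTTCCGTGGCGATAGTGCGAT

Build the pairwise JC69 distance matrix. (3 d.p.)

Sp1–Sp2: 5/36 sites differ → p ≈ 0.138889, d = −0.75 ln(1 − 0.185185) = 0.153596 ≈ 0.154.
Sp1–Sp3: 16/36 sites differ → p ≈ 0.444444, d = −0.75 ln(1 − 0.592592) = 0.673455 ≈ 0.673.
Sp2–Sp3: 13/36 sites differ → p ≈ 0.361111, d = −0.75 ln(1 − 0.481481) = 0.492584 ≈ 0.493.

d(Sp1,Sp2) = 0.154, d(Sp1,Sp3) = 0.673, d(Sp2,Sp3) = 0.493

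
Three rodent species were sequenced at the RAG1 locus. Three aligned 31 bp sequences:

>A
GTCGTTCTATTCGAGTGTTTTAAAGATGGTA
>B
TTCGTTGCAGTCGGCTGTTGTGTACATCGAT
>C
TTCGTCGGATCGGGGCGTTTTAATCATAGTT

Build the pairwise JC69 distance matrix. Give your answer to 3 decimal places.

A–B: 13/31 sites differ → p ≈ 0.419355, d = −0.75 ln(1 − 0.55914) = 0.614271 ≈ 0.614.
A–C: 12/31 sites differ → p ≈ 0.387097, d = −0.75 ln(1 − 0.516129) = 0.544453 ≈ 0.544.
B–C: 13/31 sites differ → p ≈ 0.419355, d = −0.75 ln(1 − 0.55914) = 0.614271 ≈ 0.614.

d(A,B) = 0.614, d(A,C) = 0.544, d(B,C) = 0.614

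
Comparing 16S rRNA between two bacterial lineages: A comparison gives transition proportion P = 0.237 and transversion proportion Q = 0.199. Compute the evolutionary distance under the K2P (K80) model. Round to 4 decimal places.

0.6858

Under the Kimura two-parameter model, d = −½ ln(1 − 2P − Q) − ¼ ln(1 − 2Q).
1 − 2P − Q = 0.327, giving −½ ln(0.327) = 0.558898.
1 − 2Q = 0.602, giving −¼ ln(0.602) = 0.126874.
d = 0.558898 + 0.126874 = 0.685772.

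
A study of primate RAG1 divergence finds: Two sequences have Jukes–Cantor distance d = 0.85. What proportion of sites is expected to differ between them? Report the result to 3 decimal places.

0.509

p = (3/4)(1 − e^(−4d/3)) = 0.75 × (1 − e^(-1.133333)) = 0.75 × (1 − 0.321958) = 0.508532.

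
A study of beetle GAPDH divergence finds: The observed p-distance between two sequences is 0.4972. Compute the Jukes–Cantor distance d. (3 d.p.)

d = −(3/4) ln(1 − 4p/3) = −0.75 ln(1 − 0.662933) = −0.75 ln(0.337067)
  = −0.75 × (-1.087474) = 0.815606 substitutions/site.

0.816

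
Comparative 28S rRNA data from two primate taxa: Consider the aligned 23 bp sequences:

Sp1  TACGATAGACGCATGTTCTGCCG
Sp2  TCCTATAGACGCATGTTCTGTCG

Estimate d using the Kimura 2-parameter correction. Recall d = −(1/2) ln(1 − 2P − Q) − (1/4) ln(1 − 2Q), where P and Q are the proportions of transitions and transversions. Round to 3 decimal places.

0.143

Of 23 sites, 1 differences are transitions and 2 are transversions, so P = 1/23 ≈ 0.043478 and Q = 2/23 ≈ 0.086957.
Under the Kimura two-parameter model, d = −½ ln(1 − 2P − Q) − ¼ ln(1 − 2Q).
1 − 2P − Q = 0.826087, giving −½ ln(0.826087) = 0.095528.
1 − 2Q = 0.826086, giving −¼ ln(0.826086) = 0.047764.
d = 0.095528 + 0.047764 = 0.143292.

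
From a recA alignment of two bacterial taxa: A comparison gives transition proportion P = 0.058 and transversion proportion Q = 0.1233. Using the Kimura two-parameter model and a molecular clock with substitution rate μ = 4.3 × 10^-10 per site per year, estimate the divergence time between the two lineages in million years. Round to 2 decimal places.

Under the Kimura two-parameter model, d = −½ ln(1 − 2P − Q) − ¼ ln(1 − 2Q).
1 − 2P − Q = 0.7607, giving −½ ln(0.7607) = 0.136758.
1 − 2Q = 0.7534, giving −¼ ln(0.7534) = 0.070790.
d = 0.136758 + 0.070790 = 0.207548.
Under a molecular clock d = 2μt, so t = d/(2μ) = 0.207548 / (2 × 4.3 × 10^-10) = 241.33 million years.

241.33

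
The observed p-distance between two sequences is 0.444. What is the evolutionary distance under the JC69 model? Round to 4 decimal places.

0.6724

d = −(3/4) ln(1 − 4p/3) = −0.75 ln(1 − 0.592) = −0.75 ln(0.408)
  = −0.75 × (-0.896488) = 0.672366 substitutions/site.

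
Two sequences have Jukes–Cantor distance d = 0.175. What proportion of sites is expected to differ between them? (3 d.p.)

0.156

p = (3/4)(1 − e^(−4d/3)) = 0.75 × (1 − e^(-0.233333)) = 0.75 × (1 − 0.791890) = 0.156083.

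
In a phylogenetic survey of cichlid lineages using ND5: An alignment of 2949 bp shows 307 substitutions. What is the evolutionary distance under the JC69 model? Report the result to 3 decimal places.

0.112

p = 307/2949 ≈ 0.104103.
d = −(3/4) ln(1 − 4p/3) = −0.75 ln(1 − 0.138804) = −0.75 ln(0.861196)
  = −0.75 × (-0.149433) = 0.112075 substitutions/site.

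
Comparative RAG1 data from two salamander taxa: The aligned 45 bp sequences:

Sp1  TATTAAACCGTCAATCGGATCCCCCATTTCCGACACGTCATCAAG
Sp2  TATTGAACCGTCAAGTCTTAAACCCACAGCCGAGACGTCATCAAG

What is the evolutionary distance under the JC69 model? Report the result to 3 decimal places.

The sequences differ at 13 of 45 sites, so p = 13/45 ≈ 0.288889.
d = −(3/4) ln(1 − 4p/3) = −0.75 ln(1 − 0.385185) = −0.75 ln(0.614815)
  = −0.75 × (-0.486434) = 0.364826 substitutions/site.

0.365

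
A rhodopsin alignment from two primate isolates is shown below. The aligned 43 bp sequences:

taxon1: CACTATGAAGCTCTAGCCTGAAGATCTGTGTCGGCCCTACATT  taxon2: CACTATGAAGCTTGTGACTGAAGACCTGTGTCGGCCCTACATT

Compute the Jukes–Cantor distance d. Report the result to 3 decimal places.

The sequences differ at 5 of 43 sites (13, 14, 15, 17, 25), so p = 5/43 ≈ 0.116279.
d = −(3/4) ln(1 − 4p/3) = −0.75 ln(1 − 0.155039) = −0.75 ln(0.844961)
  = −0.75 × (-0.168465) = 0.126349 substitutions/site.

0.126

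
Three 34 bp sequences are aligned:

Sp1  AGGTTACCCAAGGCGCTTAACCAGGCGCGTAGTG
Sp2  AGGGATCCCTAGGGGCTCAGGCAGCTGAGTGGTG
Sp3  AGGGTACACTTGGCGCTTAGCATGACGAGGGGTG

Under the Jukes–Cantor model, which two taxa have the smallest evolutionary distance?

Sp1–Sp2: 12/34 differ, p = 0.353, d = 0.477.
Sp1–Sp3: 11/34 differ, p = 0.324, d = 0.423.
Sp2–Sp3: 12/34 differ, p = 0.353, d = 0.477.
The smallest distance is between Sp1 and Sp3.

Sp1 and Sp3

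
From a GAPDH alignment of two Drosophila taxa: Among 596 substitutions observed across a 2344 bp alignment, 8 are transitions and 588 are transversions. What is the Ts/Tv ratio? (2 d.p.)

R = 8/588 = 0.013605… ≈ 0.01 (to 2 d.p.).

0.01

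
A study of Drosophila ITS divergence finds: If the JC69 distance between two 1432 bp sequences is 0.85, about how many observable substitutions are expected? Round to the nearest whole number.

728

Invert JC69: p = (3/4)(1 − e^(−4d/3)) = 0.75 × (1 − e^(-1.133333)) = 0.75 × (1 − 0.321958) = 0.508532.
Expected differing sites = pL ≈ 0.508532 × 1432 = 728.217824 ≈ 728.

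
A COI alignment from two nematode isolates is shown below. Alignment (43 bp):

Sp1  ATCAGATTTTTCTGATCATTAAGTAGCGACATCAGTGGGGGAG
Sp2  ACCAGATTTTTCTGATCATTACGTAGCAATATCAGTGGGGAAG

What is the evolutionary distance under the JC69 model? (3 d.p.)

0.126

The sequences differ at 5 of 43 sites (2, 22, 28, 30, 41), so p = 5/43 ≈ 0.116279.
d = −(3/4) ln(1 − 4p/3) = −0.75 ln(1 − 0.155039) = −0.75 ln(0.844961)
  = −0.75 × (-0.168465) = 0.126349 substitutions/site.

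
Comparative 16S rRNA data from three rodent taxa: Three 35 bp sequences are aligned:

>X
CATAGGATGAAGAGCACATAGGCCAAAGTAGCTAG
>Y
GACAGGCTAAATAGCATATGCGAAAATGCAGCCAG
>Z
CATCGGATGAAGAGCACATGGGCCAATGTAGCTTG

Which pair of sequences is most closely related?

X and Z

X–Y: 13/35 differ, p = 0.371, d = 0.513.
X–Z: 4/35 differ, p = 0.114, d = 0.124.
Y–Z: 13/35 differ, p = 0.371, d = 0.513.
The smallest distance is between X and Z.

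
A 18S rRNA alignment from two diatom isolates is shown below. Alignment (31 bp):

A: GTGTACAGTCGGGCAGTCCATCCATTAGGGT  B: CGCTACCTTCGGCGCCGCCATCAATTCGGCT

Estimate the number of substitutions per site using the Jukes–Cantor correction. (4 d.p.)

The sequences differ at 13 of 31 sites, so p = 13/31 ≈ 0.419355.
d = −(3/4) ln(1 − 4p/3) = −0.75 ln(1 − 0.55914) = −0.75 ln(0.44086)
  = −0.75 × (-0.819028) = 0.614271 substitutions/site.

0.6143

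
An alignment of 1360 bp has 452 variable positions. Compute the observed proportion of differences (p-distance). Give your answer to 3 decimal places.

0.332

p = 452/1360 = 0.332352… ≈ 0.332 (to 3 d.p.).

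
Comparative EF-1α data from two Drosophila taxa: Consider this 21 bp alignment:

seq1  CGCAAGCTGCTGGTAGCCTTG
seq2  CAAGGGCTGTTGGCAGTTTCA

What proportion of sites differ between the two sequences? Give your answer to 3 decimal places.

The sequences differ at 10 of 21 positions (sites 2, 3, 4, 5, 10, 14, 17, 18, 20, 21).
p = 10/21 = 0.476190… ≈ 0.476 (to 3 d.p.).

0.476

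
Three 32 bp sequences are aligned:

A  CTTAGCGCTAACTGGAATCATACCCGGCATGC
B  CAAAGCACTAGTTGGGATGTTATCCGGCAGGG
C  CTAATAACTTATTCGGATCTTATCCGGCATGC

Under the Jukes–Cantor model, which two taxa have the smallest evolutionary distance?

A–B: 11/32 differ, p = 0.344, d = 0.460.
A–C: 10/32 differ, p = 0.313, d = 0.404.
B–C: 9/32 differ, p = 0.281, d = 0.353.
The smallest distance is between B and C.

B and C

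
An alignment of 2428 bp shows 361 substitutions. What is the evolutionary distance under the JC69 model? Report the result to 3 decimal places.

p = 361/2428 ≈ 0.148682.
d = −(3/4) ln(1 − 4p/3) = −0.75 ln(1 − 0.198243) = −0.75 ln(0.801757)
  = −0.75 × (-0.220950) = 0.165713 substitutions/site.

0.166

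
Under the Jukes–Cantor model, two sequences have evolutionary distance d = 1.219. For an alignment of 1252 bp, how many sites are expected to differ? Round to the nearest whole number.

754

Invert JC69: p = (3/4)(1 − e^(−4d/3)) = 0.75 × (1 − e^(-1.625333)) = 0.75 × (1 − 0.196846) = 0.602366.
Expected differing sites = pL ≈ 0.602366 × 1252 = 754.162232 ≈ 754.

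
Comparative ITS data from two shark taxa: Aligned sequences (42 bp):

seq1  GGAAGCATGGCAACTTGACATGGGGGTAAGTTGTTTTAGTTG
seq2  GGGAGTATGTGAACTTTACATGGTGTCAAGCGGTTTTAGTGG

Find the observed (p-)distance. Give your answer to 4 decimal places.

The sequences differ at 11 of 42 positions.
p = 11/42 = 0.261904… ≈ 0.2619 (to 4 d.p.).

0.2619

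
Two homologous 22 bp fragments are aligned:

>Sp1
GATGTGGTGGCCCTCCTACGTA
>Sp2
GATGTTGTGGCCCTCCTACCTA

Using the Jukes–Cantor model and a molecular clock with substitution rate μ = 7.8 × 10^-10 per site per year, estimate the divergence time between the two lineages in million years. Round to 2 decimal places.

62.12

The sequences differ at 2 of 22 sites (6, 20), so p = 2/22 ≈ 0.090909.
d = −(3/4) ln(1 − 4p/3) = −0.75 ln(1 − 0.121212) = −0.75 ln(0.878788)
  = −0.75 × (-0.129212) = 0.096909 substitutions/site.
Under a molecular clock d = 2μt, so t = d/(2μ) = 0.096909 / (2 × 7.8 × 10^-10) = 62.12 million years.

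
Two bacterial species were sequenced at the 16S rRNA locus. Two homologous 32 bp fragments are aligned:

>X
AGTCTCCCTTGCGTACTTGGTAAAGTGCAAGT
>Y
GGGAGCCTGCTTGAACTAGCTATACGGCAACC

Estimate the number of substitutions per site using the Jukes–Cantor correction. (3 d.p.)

The sequences differ at 17 of 32 sites, so p = 17/32 = 0.53125.
d = −(3/4) ln(1 − 4p/3) = −0.75 ln(1 − 0.708333) = −0.75 ln(0.291667)
  = −0.75 × (-1.232143) = 0.924107 substitutions/site.

0.924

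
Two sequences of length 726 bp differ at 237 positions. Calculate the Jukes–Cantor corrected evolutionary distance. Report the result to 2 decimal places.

0.43

p = 237/726 ≈ 0.326446.
d = −(3/4) ln(1 − 4p/3) = −0.75 ln(1 − 0.435261) = −0.75 ln(0.564739)
  = −0.75 × (-0.571392) = 0.428544 substitutions/site.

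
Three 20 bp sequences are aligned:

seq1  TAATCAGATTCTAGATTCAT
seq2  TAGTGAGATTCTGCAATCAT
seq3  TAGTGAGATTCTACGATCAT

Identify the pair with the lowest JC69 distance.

seq2 and seq3

seq1–seq2: 5/20 differ, p = 0.250, d = 0.304.
seq1–seq3: 5/20 differ, p = 0.250, d = 0.304.
seq2–seq3: 2/20 differ, p = 0.100, d = 0.107.
The smallest distance is between seq2 and seq3.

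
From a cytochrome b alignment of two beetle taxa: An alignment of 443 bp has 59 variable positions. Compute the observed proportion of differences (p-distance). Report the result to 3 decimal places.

p = 59/443 = 0.133182… ≈ 0.133 (to 3 d.p.).

0.133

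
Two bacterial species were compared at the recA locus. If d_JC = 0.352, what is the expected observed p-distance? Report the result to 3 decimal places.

p = (3/4)(1 − e^(−4d/3)) = 0.75 × (1 − e^(-0.469333)) = 0.75 × (1 − 0.625419) = 0.280936.

0.281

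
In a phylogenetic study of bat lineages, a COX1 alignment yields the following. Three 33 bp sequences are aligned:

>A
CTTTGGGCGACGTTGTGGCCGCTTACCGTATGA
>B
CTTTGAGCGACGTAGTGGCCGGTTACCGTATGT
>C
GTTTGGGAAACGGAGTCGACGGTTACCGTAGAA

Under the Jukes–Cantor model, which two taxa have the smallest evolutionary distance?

A–B: 4/33 differ, p = 0.121, d = 0.132.
A–C: 10/33 differ, p = 0.303, d = 0.388.
B–C: 10/33 differ, p = 0.303, d = 0.388.
The smallest distance is between A and B.

A and B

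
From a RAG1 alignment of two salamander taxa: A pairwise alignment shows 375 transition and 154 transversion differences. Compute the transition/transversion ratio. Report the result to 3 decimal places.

R = 375/154 = 2.435064… ≈ 2.435 (to 3 d.p.).

2.435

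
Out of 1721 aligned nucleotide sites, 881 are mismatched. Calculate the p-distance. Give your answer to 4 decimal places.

p = 881/1721 = 0.511911… ≈ 0.5119 (to 4 d.p.).

0.5119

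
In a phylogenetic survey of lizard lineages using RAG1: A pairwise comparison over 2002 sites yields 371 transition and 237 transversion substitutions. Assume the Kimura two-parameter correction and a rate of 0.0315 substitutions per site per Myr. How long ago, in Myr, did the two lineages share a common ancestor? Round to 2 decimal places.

6.40

P = 371/2002 ≈ 0.185315 and Q = 237/2002 ≈ 0.118382.
Under the Kimura two-parameter model, d = −½ ln(1 − 2P − Q) − ¼ ln(1 − 2Q).
1 − 2P − Q = 0.510988, giving −½ ln(0.510988) = 0.335705.
1 − 2Q = 0.763236, giving −¼ ln(0.763236) = 0.067547.
d = 0.335705 + 0.067547 = 0.403252.
Under a molecular clock d = 2μt, so t = d/(2μ) = 0.403252 / (2 × 0.0315) = 6.40 Myr.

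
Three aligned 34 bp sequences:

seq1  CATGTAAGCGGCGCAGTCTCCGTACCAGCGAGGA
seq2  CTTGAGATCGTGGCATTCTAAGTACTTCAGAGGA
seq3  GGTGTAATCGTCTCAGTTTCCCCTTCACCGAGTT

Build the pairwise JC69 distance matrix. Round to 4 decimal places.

d(seq1,seq2) = 0.5347, d(seq1,seq3) = 0.5347, d(seq2,seq3) = 1.0252

seq1–seq2: 13/34 sites differ → p ≈ 0.382353, d = −0.75 ln(1 − 0.509804) = 0.534712 ≈ 0.5347.
seq1–seq3: 13/34 sites differ → p ≈ 0.382353, d = −0.75 ln(1 − 0.509804) = 0.534712 ≈ 0.5347.
seq2–seq3: 19/34 sites differ → p ≈ 0.558824, d = −0.75 ln(1 − 0.745099) = 1.025160 ≈ 1.0252.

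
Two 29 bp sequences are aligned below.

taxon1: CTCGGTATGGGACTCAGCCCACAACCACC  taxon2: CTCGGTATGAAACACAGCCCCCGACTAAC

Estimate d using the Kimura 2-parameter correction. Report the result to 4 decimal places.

Of 29 sites, 4 differences are transitions and 3 are transversions, so P = 4/29 ≈ 0.137931 and Q = 3/29 ≈ 0.103448.
Under the Kimura two-parameter model, d = −½ ln(1 − 2P − Q) − ¼ ln(1 − 2Q).
1 − 2P − Q = 0.62069, giving −½ ln(0.62069) = 0.238462.
1 − 2Q = 0.793104, giving −¼ ln(0.793104) = 0.057950.
d = 0.238462 + 0.057950 = 0.296412.

0.2964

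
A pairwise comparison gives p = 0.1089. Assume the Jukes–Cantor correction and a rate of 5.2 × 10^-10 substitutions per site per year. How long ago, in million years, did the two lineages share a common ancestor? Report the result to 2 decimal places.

d = −(3/4) ln(1 − 4p/3) = −0.75 ln(1 − 0.1452) = −0.75 ln(0.8548)
  = −0.75 × (-0.156888) = 0.117666 substitutions/site.
Under a molecular clock d = 2μt, so t = d/(2μ) = 0.117666 / (2 × 5.2 × 10^-10) = 113.14 million years.

113.14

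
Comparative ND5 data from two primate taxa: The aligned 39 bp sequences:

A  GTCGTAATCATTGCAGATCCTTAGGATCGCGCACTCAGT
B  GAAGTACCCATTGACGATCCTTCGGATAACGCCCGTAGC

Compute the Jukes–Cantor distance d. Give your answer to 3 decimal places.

0.441

The sequences differ at 13 of 39 sites, so p = 13/39 ≈ 0.333333.
d = −(3/4) ln(1 − 4p/3) = −0.75 ln(1 − 0.444444) = −0.75 ln(0.555556)
  = −0.75 × (-0.587786) = 0.440840 substitutions/site.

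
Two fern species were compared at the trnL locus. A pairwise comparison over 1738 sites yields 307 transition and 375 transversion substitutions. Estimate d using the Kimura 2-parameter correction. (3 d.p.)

P = 307/1738 ≈ 0.17664 and Q = 375/1738 ≈ 0.215765.
Under the Kimura two-parameter model, d = −½ ln(1 − 2P − Q) − ¼ ln(1 − 2Q).
1 − 2P − Q = 0.430955, giving −½ ln(0.430955) = 0.420876.
1 − 2Q = 0.56847, giving −¼ ln(0.56847) = 0.141202.
d = 0.420876 + 0.141202 = 0.562078.

0.562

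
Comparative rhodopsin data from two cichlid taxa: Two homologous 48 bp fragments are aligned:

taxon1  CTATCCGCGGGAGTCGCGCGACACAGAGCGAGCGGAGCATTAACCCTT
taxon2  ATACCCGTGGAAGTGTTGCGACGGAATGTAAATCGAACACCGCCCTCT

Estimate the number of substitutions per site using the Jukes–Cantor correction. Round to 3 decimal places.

The sequences differ at 23 of 48 sites, so p = 23/48 ≈ 0.479167.
d = −(3/4) ln(1 − 4p/3) = −0.75 ln(1 − 0.638889) = −0.75 ln(0.361111)
  = −0.75 × (-1.018570) = 0.763928 substitutions/site.

0.764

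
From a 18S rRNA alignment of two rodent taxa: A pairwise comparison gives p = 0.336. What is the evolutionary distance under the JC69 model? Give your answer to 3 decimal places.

0.446

d = −(3/4) ln(1 − 4p/3) = −0.75 ln(1 − 0.448) = −0.75 ln(0.552)
  = −0.75 × (-0.594207) = 0.445655 substitutions/site.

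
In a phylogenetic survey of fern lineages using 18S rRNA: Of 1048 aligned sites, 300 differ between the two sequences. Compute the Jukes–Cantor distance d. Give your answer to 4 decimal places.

p = 300/1048 ≈ 0.28626.
d = −(3/4) ln(1 − 4p/3) = −0.75 ln(1 − 0.38168) = −0.75 ln(0.61832)
  = −0.75 × (-0.480749) = 0.360562 substitutions/site.

0.3606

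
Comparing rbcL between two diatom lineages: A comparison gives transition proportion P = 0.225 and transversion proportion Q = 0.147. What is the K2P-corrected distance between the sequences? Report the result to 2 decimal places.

Under the Kimura two-parameter model, d = −½ ln(1 − 2P − Q) − ¼ ln(1 − 2Q).
1 − 2P − Q = 0.403, giving −½ ln(0.403) = 0.454409.
1 − 2Q = 0.706, giving −¼ ln(0.706) = 0.087035.
d = 0.454409 + 0.087035 = 0.541444.

0.54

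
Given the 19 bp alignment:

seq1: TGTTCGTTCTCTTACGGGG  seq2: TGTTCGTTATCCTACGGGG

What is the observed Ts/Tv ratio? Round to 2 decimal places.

Transitions are A↔G and C↔T; transversions are all other mismatches.
Transitions: 1. Transversions: 1.
R = 1/1 = 1.00.

1.00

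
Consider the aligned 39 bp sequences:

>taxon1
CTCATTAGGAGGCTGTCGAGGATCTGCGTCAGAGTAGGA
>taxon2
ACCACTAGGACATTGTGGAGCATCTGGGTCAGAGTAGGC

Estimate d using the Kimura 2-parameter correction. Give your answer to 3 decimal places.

0.314

Of 39 sites, 4 differences are transitions and 6 are transversions, so P = 4/39 ≈ 0.102564 and Q = 6/39 ≈ 0.153846.
Under the Kimura two-parameter model, d = −½ ln(1 − 2P − Q) − ¼ ln(1 − 2Q).
1 − 2P − Q = 0.641026, giving −½ ln(0.641026) = 0.222343.
1 − 2Q = 0.692308, giving −¼ ln(0.692308) = 0.091931.
d = 0.222343 + 0.091931 = 0.314274.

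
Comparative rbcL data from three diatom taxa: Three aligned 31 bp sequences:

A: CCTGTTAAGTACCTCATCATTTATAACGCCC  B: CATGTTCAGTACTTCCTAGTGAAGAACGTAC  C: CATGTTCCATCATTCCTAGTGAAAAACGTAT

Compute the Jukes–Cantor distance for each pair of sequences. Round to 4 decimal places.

d(A,B) = 0.4806, d(A,C) = 0.8740, d(B,C) = 0.2239

A–B: 11/31 sites differ → p ≈ 0.354839, d = −0.75 ln(1 − 0.473119) = 0.480585 ≈ 0.4806.
A–C: 16/31 sites differ → p ≈ 0.516129, d = −0.75 ln(1 − 0.688172) = 0.873978 ≈ 0.8740.
B–C: 6/31 sites differ → p ≈ 0.193548, d = −0.75 ln(1 − 0.258064) = 0.223869 ≈ 0.2239.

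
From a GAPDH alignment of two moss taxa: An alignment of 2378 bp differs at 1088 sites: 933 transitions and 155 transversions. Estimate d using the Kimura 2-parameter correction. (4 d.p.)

P = 933/2378 ≈ 0.392347 and Q = 155/2378 ≈ 0.065181.
Under the Kimura two-parameter model, d = −½ ln(1 − 2P − Q) − ¼ ln(1 − 2Q).
1 − 2P − Q = 0.150125, giving −½ ln(0.150125) = 0.948143.
1 − 2Q = 0.869638, giving −¼ ln(0.869638) = 0.034920.
d = 0.948143 + 0.034920 = 0.983063.

0.9831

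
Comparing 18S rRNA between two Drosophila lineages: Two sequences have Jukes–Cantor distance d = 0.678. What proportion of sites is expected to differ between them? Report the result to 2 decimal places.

p = (3/4)(1 − e^(−4d/3)) = 0.75 × (1 − e^(-0.904)) = 0.75 × (1 − 0.404947) = 0.446290.

0.45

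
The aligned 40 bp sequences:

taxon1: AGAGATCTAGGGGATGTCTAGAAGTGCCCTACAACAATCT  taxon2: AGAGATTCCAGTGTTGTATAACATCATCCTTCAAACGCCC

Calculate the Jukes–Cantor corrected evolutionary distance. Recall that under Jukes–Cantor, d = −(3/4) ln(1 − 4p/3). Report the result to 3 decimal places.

The sequences differ at 19 of 40 sites, so p = 19/40 = 0.475.
d = −(3/4) ln(1 − 4p/3) = −0.75 ln(1 − 0.633333) = −0.75 ln(0.366667)
  = −0.75 × (-1.003301) = 0.752476 substitutions/site.

0.752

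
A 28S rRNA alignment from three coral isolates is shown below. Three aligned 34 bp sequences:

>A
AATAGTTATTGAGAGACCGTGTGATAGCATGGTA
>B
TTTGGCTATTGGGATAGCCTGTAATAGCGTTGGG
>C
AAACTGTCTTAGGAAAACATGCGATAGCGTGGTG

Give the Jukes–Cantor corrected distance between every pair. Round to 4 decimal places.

d(A,B) = 0.5347, d(A,C) = 0.5347, d(B,C) = 0.6655

A–B: 13/34 sites differ → p ≈ 0.382353, d = −0.75 ln(1 − 0.509804) = 0.534712 ≈ 0.5347.
A–C: 13/34 sites differ → p ≈ 0.382353, d = −0.75 ln(1 − 0.509804) = 0.534712 ≈ 0.5347.
B–C: 15/34 sites differ → p ≈ 0.441176, d = −0.75 ln(1 − 0.588235) = 0.665477 ≈ 0.6655.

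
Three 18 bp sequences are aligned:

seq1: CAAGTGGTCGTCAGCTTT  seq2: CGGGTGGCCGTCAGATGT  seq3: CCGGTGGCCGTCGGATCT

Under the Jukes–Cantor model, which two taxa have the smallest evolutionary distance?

seq2 and seq3

seq1–seq2: 5/18 differ, p = 0.278, d = 0.347.
seq1–seq3: 6/18 differ, p = 0.333, d = 0.441.
seq2–seq3: 3/18 differ, p = 0.167, d = 0.188.
The smallest distance is between seq2 and seq3.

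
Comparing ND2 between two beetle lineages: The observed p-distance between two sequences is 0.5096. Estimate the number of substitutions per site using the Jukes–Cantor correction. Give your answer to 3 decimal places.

0.853

d = −(3/4) ln(1 − 4p/3) = −0.75 ln(1 − 0.679467) = −0.75 ln(0.320533)
  = −0.75 × (-1.137770) = 0.853328 substitutions/site.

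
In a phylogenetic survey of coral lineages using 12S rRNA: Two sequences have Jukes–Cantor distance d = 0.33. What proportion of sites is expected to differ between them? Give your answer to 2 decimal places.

0.27

p = (3/4)(1 − e^(−4d/3)) = 0.75 × (1 − e^(-0.44)) = 0.75 × (1 − 0.644036) = 0.266973.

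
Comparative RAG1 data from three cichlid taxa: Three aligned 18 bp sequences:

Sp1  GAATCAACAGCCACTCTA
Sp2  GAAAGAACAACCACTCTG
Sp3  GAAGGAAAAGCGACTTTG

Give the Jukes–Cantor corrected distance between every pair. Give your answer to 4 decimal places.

d(Sp1,Sp2) = 0.2635, d(Sp1,Sp3) = 0.4408, d(Sp2,Sp3) = 0.3470

Sp1–Sp2: 4/18 sites differ → p ≈ 0.222222, d = −0.75 ln(1 − 0.296296) = 0.263548 ≈ 0.2635.
Sp1–Sp3: 6/18 sites differ → p ≈ 0.333333, d = −0.75 ln(1 − 0.444444) = 0.440839 ≈ 0.4408.
Sp2–Sp3: 5/18 sites differ → p ≈ 0.277778, d = −0.75 ln(1 − 0.370371) = 0.346968 ≈ 0.3470.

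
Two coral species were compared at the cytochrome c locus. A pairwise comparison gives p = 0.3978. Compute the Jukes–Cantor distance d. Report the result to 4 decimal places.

0.5669

d = −(3/4) ln(1 − 4p/3) = −0.75 ln(1 − 0.5304) = −0.75 ln(0.4696)
  = −0.75 × (-0.755874) = 0.566906 substitutions/site.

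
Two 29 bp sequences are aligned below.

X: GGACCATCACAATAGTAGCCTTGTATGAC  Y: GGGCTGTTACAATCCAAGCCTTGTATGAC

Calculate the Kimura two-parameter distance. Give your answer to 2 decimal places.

Of 29 sites, 4 differences are transitions and 3 are transversions, so P = 4/29 ≈ 0.137931 and Q = 3/29 ≈ 0.103448.
Under the Kimura two-parameter model, d = −½ ln(1 − 2P − Q) − ¼ ln(1 − 2Q).
1 − 2P − Q = 0.62069, giving −½ ln(0.62069) = 0.238462.
1 − 2Q = 0.793104, giving −¼ ln(0.793104) = 0.057950.
d = 0.238462 + 0.057950 = 0.296412.

0.30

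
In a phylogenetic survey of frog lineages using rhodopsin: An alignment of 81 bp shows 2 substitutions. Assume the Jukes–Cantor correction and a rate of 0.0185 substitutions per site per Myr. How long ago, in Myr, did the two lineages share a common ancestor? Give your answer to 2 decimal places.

p = 2/81 ≈ 0.024691.
d = −(3/4) ln(1 − 4p/3) = −0.75 ln(1 − 0.032921) = −0.75 ln(0.967079)
  = −0.75 × (-0.033475) = 0.025106 substitutions/site.
Under a molecular clock d = 2μt, so t = d/(2μ) = 0.025106 / (2 × 0.0185) = 0.68 Myr.

0.68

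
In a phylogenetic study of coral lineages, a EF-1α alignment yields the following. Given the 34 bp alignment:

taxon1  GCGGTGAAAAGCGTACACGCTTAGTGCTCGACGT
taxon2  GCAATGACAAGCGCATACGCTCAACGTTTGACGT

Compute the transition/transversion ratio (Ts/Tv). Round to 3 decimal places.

Transitions are A↔G and C↔T; transversions are all other mismatches.
Transitions: 9. Transversions: 1.
R = 9/1 = 9.000.

9.000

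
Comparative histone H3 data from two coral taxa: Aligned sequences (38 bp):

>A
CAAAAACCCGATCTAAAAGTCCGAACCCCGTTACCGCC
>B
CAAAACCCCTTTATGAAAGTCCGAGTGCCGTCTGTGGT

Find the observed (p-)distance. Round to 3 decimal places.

The sequences differ at 14 of 38 positions.
p = 14/38 = 0.368421… ≈ 0.368 (to 3 d.p.).

0.368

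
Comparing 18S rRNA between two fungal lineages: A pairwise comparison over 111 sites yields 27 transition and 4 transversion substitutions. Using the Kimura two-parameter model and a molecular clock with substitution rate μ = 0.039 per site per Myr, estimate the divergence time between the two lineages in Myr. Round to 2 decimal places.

4.98

P = 27/111 ≈ 0.243243 and Q = 4/111 ≈ 0.036036.
Under the Kimura two-parameter model, d = −½ ln(1 − 2P − Q) − ¼ ln(1 − 2Q).
1 − 2P − Q = 0.477478, giving −½ ln(0.477478) = 0.369619.
1 − 2Q = 0.927928, giving −¼ ln(0.927928) = 0.018700.
d = 0.369619 + 0.018700 = 0.388319.
Under a molecular clock d = 2μt, so t = d/(2μ) = 0.388319 / (2 × 0.039) = 4.98 Myr.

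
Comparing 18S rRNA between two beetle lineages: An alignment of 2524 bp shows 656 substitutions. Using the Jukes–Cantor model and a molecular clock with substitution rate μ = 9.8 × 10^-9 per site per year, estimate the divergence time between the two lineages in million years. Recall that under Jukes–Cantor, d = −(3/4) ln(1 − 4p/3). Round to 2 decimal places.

16.28

p = 656/2524 ≈ 0.259905.
d = −(3/4) ln(1 − 4p/3) = −0.75 ln(1 − 0.34654) = −0.75 ln(0.65346)
  = −0.75 × (-0.425474) = 0.319106 substitutions/site.
Under a molecular clock d = 2μt, so t = d/(2μ) = 0.319106 / (2 × 9.8 × 10^-9) = 16.28 million years.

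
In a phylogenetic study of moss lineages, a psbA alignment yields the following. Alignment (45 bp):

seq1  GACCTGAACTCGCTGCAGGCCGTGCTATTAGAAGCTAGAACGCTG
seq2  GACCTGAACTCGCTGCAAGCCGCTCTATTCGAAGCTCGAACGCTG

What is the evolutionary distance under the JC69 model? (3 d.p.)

The sequences differ at 5 of 45 sites (18, 23, 24, 30, 37), so p = 5/45 ≈ 0.111111.
d = −(3/4) ln(1 − 4p/3) = −0.75 ln(1 − 0.148148) = −0.75 ln(0.851852)
  = −0.75 × (-0.160342) = 0.120257 substitutions/site.

0.120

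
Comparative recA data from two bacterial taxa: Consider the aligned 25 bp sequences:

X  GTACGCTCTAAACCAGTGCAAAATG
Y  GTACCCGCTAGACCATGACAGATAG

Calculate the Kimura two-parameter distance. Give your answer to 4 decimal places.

0.4904

Of 25 sites, 3 differences are transitions and 6 are transversions, so P = 3/25 = 0.12 and Q = 6/25 = 0.24.
Under the Kimura two-parameter model, d = −½ ln(1 − 2P − Q) − ¼ ln(1 − 2Q).
1 − 2P − Q = 0.52, giving −½ ln(0.52) = 0.326963.
1 − 2Q = 0.52, giving −¼ ln(0.52) = 0.163482.
d = 0.326963 + 0.163482 = 0.490445.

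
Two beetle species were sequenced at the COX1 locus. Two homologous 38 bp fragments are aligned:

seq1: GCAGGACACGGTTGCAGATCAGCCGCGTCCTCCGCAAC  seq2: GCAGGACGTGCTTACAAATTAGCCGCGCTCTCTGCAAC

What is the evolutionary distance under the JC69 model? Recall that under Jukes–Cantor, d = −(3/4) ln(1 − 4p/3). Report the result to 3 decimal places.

0.285

The sequences differ at 9 of 38 sites (8, 9, 11, 14, 17, 20, 28, 29, 33), so p = 9/38 ≈ 0.236842.
d = −(3/4) ln(1 − 4p/3) = −0.75 ln(1 − 0.315789) = −0.75 ln(0.684211)
  = −0.75 × (-0.379489) = 0.284617 substitutions/site.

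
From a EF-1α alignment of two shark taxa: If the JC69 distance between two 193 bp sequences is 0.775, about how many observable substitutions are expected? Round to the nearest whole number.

93

Invert JC69: p = (3/4)(1 − e^(−4d/3)) = 0.75 × (1 − e^(-1.033333)) = 0.75 × (1 − 0.355819) = 0.483136.
Expected differing sites = pL ≈ 0.483136 × 193 = 93.245248 ≈ 93.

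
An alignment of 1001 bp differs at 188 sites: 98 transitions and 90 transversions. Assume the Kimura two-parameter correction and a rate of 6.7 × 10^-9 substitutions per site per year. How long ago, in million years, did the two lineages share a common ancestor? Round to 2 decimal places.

16.25

P = 98/1001 ≈ 0.097902 and Q = 90/1001 ≈ 0.08991.
Under the Kimura two-parameter model, d = −½ ln(1 − 2P − Q) − ¼ ln(1 − 2Q).
1 − 2P − Q = 0.714286, giving −½ ln(0.714286) = 0.168236.
1 − 2Q = 0.82018, giving −¼ ln(0.82018) = 0.049558.
d = 0.168236 + 0.049558 = 0.217794.
Under a molecular clock d = 2μt, so t = d/(2μ) = 0.217794 / (2 × 6.7 × 10^-9) = 16.25 million years.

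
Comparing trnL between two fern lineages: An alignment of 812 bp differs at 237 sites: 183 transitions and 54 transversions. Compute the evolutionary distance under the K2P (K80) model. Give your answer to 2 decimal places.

0.40

P = 183/812 ≈ 0.225369 and Q = 54/812 ≈ 0.066502.
Under the Kimura two-parameter model, d = −½ ln(1 − 2P − Q) − ¼ ln(1 − 2Q).
1 − 2P − Q = 0.48276, giving −½ ln(0.48276) = 0.364118.
1 − 2Q = 0.866996, giving −¼ ln(0.866996) = 0.035680.
d = 0.364118 + 0.035680 = 0.399798.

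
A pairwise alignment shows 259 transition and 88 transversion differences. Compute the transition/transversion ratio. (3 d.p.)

R = 259/88 = 2.943181… ≈ 2.943 (to 3 d.p.).

2.943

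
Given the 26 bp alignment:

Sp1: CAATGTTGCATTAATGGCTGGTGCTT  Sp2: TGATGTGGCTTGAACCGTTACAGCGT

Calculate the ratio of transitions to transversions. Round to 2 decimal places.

Transitions are A↔G and C↔T; transversions are all other mismatches.
Transitions: 5. Transversions: 7.
R = 5/7 = 0.714285… ≈ 0.71 (to 2 d.p.).

0.71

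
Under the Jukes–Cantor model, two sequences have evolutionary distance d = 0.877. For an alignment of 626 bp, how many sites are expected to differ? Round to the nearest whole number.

Invert JC69: p = (3/4)(1 − e^(−4d/3)) = 0.75 × (1 − e^(-1.169333)) = 0.75 × (1 − 0.310574) = 0.517070.
Expected differing sites = pL ≈ 0.517070 × 626 = 323.68582 ≈ 324.

324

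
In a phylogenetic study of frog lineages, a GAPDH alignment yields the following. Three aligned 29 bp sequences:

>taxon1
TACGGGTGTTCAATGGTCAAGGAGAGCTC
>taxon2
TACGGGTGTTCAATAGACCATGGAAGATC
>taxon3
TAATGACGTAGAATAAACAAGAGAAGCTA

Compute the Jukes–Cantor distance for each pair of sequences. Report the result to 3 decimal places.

d(taxon1,taxon2) = 0.291, d(taxon1,taxon3) = 0.683, d(taxon2,taxon3) = 0.602

taxon1–taxon2: 7/29 sites differ → p ≈ 0.241379, d = −0.75 ln(1 − 0.321839) = 0.291278 ≈ 0.291.
taxon1–taxon3: 13/29 sites differ → p ≈ 0.448276, d = −0.75 ln(1 − 0.597701) = 0.682920 ≈ 0.683.
taxon2–taxon3: 12/29 sites differ → p ≈ 0.413793, d = −0.75 ln(1 − 0.551724) = 0.601760 ≈ 0.602.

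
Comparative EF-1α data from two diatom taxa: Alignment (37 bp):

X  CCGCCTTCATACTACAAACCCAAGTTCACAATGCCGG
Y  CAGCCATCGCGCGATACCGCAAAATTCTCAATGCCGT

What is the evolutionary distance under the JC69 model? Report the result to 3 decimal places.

The sequences differ at 14 of 37 sites, so p = 14/37 ≈ 0.378378.
d = −(3/4) ln(1 − 4p/3) = −0.75 ln(1 − 0.504504) = −0.75 ln(0.495496)
  = −0.75 × (-0.702196) = 0.526647 substitutions/site.

0.527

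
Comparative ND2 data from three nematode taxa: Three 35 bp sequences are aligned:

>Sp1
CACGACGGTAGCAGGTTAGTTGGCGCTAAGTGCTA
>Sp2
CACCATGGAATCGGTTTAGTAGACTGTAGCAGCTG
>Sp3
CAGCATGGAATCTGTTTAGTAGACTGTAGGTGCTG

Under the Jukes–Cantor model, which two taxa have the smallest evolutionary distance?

Sp2 and Sp3

Sp1–Sp2: 14/35 differ, p = 0.400, d = 0.572.
Sp1–Sp3: 13/35 differ, p = 0.371, d = 0.513.
Sp2–Sp3: 4/35 differ, p = 0.114, d = 0.124.
The smallest distance is between Sp2 and Sp3.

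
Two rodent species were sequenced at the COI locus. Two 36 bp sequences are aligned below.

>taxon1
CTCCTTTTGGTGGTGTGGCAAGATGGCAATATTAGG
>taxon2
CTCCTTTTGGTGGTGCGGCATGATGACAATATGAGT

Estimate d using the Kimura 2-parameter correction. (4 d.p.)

Of 36 sites, 2 differences are transitions and 3 are transversions, so P = 2/36 ≈ 0.055556 and Q = 3/36 ≈ 0.083333.
Under the Kimura two-parameter model, d = −½ ln(1 − 2P − Q) − ¼ ln(1 − 2Q).
1 − 2P − Q = 0.805555, giving −½ ln(0.805555) = 0.108112.
1 − 2Q = 0.833334, giving −¼ ln(0.833334) = 0.045580.
d = 0.108112 + 0.045580 = 0.153692.

0.1537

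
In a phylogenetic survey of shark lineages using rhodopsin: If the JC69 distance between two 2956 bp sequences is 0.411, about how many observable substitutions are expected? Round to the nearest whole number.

Invert JC69: p = (3/4)(1 − e^(−4d/3)) = 0.75 × (1 − e^(-0.548)) = 0.75 × (1 − 0.578105) = 0.316421.
Expected differing sites = pL ≈ 0.316421 × 2956 = 935.340476 ≈ 935.

935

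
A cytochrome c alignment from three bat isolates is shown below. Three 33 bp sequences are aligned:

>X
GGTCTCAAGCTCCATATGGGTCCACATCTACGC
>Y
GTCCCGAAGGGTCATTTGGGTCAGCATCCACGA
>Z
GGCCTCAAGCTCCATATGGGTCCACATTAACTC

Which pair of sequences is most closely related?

X and Z

X–Y: 12/33 differ, p = 0.364, d = 0.497.
X–Z: 4/33 differ, p = 0.121, d = 0.132.
Y–Z: 13/33 differ, p = 0.394, d = 0.559.
The smallest distance is between X and Z.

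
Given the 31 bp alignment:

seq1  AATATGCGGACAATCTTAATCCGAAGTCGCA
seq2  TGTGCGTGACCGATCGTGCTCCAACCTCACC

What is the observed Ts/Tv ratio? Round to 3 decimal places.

Transitions are A↔G and C↔T; transversions are all other mismatches.
Transitions: 9. Transversions: 7.
R = 9/7 = 1.285714… ≈ 1.286 (to 3 d.p.).

1.286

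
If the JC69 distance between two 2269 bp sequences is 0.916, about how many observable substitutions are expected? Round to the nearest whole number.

Invert JC69: p = (3/4)(1 − e^(−4d/3)) = 0.75 × (1 − e^(-1.221333)) = 0.75 × (1 − 0.294837) = 0.528872.
Expected differing sites = pL ≈ 0.528872 × 2269 = 1200.010568 ≈ 1200.

1200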